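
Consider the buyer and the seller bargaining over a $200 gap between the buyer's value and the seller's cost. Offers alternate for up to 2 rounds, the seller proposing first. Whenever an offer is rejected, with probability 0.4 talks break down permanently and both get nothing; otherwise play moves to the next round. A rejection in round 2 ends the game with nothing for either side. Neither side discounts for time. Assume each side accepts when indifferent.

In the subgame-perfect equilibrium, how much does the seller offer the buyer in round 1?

120

By backward induction:
Round 2 (the buyer proposes): the seller will accept anything ≥ 0, so the buyer offers 0 and keeps 200.
Round 1 (the seller proposes): rejecting gives the buyer an expected 0.6 × 200 = 120; the seller offers that and keeps 80.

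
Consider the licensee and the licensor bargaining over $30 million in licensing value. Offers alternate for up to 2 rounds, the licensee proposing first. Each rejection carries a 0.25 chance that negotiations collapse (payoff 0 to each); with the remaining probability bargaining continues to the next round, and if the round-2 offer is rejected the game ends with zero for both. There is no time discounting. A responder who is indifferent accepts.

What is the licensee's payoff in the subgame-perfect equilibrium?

By backward induction:
Round 2 (the licensor proposes): rejection yields 0 for the licensee; the licensor offers 0 and keeps 30.
Round 1 (the licensee proposes): rejecting gives the licensor an expected 0.75 × 30 = 22.5; the licensee offers that and keeps 7.5.

7.5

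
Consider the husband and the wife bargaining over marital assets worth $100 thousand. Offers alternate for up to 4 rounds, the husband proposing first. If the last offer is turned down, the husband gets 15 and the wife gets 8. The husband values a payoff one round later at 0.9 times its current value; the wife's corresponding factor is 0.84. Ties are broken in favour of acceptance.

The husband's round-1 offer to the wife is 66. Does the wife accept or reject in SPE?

Accept

Work out the wife's continuation value if the offer is rejected.
Round 4 (the wife proposes): the husband gets 15 if talks fail, so the wife offers 15 and keeps 85.
Round 3 (the husband proposes): the wife can get 85 next round, worth 0.84 × 85 = 71.4 now; the husband offers that and keeps 28.6.
Round 2 (the wife proposes): the husband can get 28.6 next round, worth 0.9 × 28.6 = 25.74 now; the wife offers that and keeps 74.26.
So by rejecting in round 1, the wife gets 74.26 next round, worth 0.84 × 74.26 = 62.3784 now.
Offer 66 ≥ 62.3784, so the wife accepts.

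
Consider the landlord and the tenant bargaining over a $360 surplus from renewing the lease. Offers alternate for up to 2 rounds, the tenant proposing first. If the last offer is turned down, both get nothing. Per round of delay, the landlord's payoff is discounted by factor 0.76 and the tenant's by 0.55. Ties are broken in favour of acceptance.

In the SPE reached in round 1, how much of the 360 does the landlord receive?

Solve by backward induction from round 2.
Round 2 (the landlord proposes): the tenant will accept anything ≥ 0, so the landlord offers 0 and keeps 360.
Round 1 (the tenant proposes): the landlord can get 360 next round, worth 0.76 × 360 = 273.6 now; the tenant offers that and keeps 86.4.

273.6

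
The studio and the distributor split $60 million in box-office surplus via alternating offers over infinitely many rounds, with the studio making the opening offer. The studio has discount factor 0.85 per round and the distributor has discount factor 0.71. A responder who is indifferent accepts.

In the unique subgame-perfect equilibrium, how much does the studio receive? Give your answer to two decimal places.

43.88

When the studio proposes, the distributor accepts any offer worth at least 0.71 times what the distributor would get by proposing next round; and vice versa.
This gives x = 60 − 0.71y and y = 60 − 0.85x, where x and y are each side's share when it proposes.
Hence (1 − 0.71·0.85)x = 60(1 − 0.71), i.e. 0.3965·x = 17.4.
x ≈ 43.8840; the distributor's share is 60 − x ≈ 16.1160.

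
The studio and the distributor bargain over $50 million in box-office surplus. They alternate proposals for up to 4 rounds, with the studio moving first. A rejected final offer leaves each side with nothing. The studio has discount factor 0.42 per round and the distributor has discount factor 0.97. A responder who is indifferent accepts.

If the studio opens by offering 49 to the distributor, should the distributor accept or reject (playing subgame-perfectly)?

Round 4 (the distributor proposes): rejection yields 0 for the studio; the distributor offers 0 and keeps 50.
Round 3 (the studio proposes): the distributor can get 50 next round, worth 0.97 × 50 = 48.5 now. The studio offers 48.5 and keeps 50 − 48.5 = 1.5.
Round 2 (the distributor proposes): the studio can get 1.5 next round, worth 0.42 × 1.5 = 0.63 now. The distributor offers 0.63 and keeps 50 − 0.63 = 49.37.
So by rejecting in round 1, the distributor gets 49.37 next round, worth 0.97 × 49.37 = 47.8889 now.
Offer 49 ≥ 47.8889, so the distributor accepts.

Accept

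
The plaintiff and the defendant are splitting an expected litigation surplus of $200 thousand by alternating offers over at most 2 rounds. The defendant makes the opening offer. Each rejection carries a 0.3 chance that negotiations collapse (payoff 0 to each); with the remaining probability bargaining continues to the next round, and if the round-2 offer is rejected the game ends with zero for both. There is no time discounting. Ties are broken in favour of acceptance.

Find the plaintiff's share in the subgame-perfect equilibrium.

140

Round 2 (the plaintiff proposes): rejection yields 0 for the defendant; the plaintiff offers 0 and keeps 200.
Round 1 (the defendant proposes): rejecting gives the plaintiff an expected 0.7 × 200 = 140. The defendant offers 140 and keeps 200 − 140 = 60.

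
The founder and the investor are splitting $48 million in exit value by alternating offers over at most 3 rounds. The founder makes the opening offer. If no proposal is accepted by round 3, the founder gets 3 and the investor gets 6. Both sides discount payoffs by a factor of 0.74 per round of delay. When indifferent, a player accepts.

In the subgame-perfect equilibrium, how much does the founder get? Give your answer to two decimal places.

By backward induction:
Round 3 (the founder proposes): the investor gets 6 if talks fail, so the founder offers 6 and keeps 42.
Round 2 (the investor proposes): the founder can get 42 next round, worth 0.74 × 42 = 31.08 now, so the investor offers 31.08, keeping 16.92.
Round 1 (the founder proposes): the investor can get 16.92 next round, worth 0.74 × 16.92 = 12.5208 now. The founder offers 12.5208 and keeps 48 − 12.5208 = 35.4792.

35.48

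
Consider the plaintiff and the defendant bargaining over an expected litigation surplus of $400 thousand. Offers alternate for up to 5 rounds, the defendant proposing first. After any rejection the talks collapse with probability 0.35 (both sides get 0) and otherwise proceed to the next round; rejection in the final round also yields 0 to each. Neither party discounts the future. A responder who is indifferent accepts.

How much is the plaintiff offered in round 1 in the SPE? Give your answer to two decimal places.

Round 5 (the defendant proposes): the plaintiff will accept anything ≥ 0, so the defendant offers 0 and keeps 400.
Round 4 (the plaintiff proposes): rejecting gives the defendant an expected 0.65 × 400 = 260. The plaintiff offers 260 and keeps 400 − 260 = 140.
Round 3 (the defendant proposes): rejecting gives the plaintiff an expected 0.65 × 140 = 91, so the defendant offers 91, keeping 309.
Round 2 (the plaintiff proposes): rejecting gives the defendant an expected 0.65 × 309 = 200.85, so the plaintiff offers 200.85, keeping 199.15.
Round 1 (the defendant proposes): rejecting gives the plaintiff an expected 0.65 × 199.15 = 129.4475, so the defendant offers 129.4475, keeping 270.5525.

129.45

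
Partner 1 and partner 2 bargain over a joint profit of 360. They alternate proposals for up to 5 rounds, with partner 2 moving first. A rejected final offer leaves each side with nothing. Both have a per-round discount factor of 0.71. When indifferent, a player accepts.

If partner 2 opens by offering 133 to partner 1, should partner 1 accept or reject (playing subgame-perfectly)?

Accept

Work out partner 1's continuation value if the offer is rejected.
Round 5 (partner 2 proposes): partner 1 will accept anything ≥ 0, so partner 2 offers 0 and keeps 360.
Round 4 (partner 1 proposes): partner 2 can get 360 next round, worth 0.71 × 360 = 255.6 now. Partner 1 offers 255.6 and keeps 360 − 255.6 = 104.4.
Round 3 (partner 2 proposes): partner 1 can get 104.4 next round, worth 0.71 × 104.4 = 74.124 now, so partner 2 offers 74.124, keeping 285.876.
Round 2 (partner 1 proposes): partner 2 can get 285.876 next round, worth 0.71 × 285.876 = 202.97196 now, so partner 1 offers 202.97196, keeping 157.02804.
So by rejecting in round 1, partner 1 gets 157.02804 next round, worth 0.71 × 157.02804 = 111.4899084 now.
Offer 133 ≥ 111.4899084, so partner 1 accepts.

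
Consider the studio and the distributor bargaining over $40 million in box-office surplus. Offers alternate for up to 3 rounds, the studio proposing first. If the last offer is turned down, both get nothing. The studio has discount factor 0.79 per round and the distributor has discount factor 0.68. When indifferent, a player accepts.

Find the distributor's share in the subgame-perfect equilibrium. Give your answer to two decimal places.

5.71

By backward induction:
Round 3 (the studio proposes): the distributor will accept anything ≥ 0, so the studio offers 0 and keeps 40.
Round 2 (the distributor proposes): the studio can get 40 next round, worth 0.79 × 40 = 31.6 now. The distributor offers 31.6 and keeps 40 − 31.6 = 8.4.
Round 1 (the studio proposes): the distributor can get 8.4 next round, worth 0.68 × 8.4 = 5.712 now, so the studio offers 5.712, keeping 34.288.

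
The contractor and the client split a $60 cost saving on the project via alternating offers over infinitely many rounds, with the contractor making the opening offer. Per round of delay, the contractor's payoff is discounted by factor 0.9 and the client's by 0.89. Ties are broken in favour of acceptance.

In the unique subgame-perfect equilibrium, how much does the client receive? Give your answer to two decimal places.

26.83

Let x be the contractor's share when the contractor proposes and y be the client's share when the client proposes.
The client accepts iff offered ≥ 0.89·y, so x = 60 − 0.89y. Symmetrically y = 60 − 0.9x.
Substituting: x = 60 − 0.89(60 − 0.9x), giving x(1 − 0.9·0.89) = 60(1 − 0.89).
So x = 60 × 0.11 / 0.199 ≈ 33.1658, and the client receives 60 − x ≈ 26.8342.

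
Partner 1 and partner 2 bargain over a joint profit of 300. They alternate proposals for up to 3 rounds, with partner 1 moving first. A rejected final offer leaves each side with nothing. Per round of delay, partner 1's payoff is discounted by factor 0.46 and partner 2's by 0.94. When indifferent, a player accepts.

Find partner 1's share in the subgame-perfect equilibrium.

Round 3 (partner 1 proposes): partner 2 will accept anything ≥ 0, so partner 1 offers 0 and keeps 300.
Round 2 (partner 2 proposes): partner 1 can get 300 next round, worth 0.46 × 300 = 138 now, so partner 2 offers 138, keeping 162.
Round 1 (partner 1 proposes): partner 2 can get 162 next round, worth 0.94 × 162 = 152.28 now; partner 1 offers that and keeps 147.72.

147.72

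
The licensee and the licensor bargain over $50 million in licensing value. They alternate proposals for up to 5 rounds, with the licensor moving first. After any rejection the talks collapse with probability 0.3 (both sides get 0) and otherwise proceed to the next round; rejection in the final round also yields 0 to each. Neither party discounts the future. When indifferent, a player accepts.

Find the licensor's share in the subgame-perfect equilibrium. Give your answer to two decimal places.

34.36

Round 5 (the licensor proposes): the licensee will accept anything ≥ 0, so the licensor offers 0 and keeps 50.
Round 4 (the licensee proposes): rejecting gives the licensor an expected 0.7 × 50 = 35. The licensee offers 35 and keeps 50 − 35 = 15.
Round 3 (the licensor proposes): rejecting gives the licensee an expected 0.7 × 15 = 10.5. The licensor offers 10.5 and keeps 50 − 10.5 = 39.5.
Round 2 (the licensee proposes): rejecting gives the licensor an expected 0.7 × 39.5 = 27.65. The licensee offers 27.65 and keeps 50 − 27.65 = 22.35.
Round 1 (the licensor proposes): rejecting gives the licensee an expected 0.7 × 22.35 = 15.645; the licensor offers that and keeps 34.355.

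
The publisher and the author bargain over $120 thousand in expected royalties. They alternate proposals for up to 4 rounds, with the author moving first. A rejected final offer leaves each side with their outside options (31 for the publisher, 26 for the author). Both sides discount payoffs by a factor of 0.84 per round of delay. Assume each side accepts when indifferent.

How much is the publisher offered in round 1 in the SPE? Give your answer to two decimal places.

Round 4 (the publisher proposes): the author gets 26 if talks fail, so the publisher offers 26 and keeps 94.
Round 3 (the author proposes): the publisher can get 94 next round, worth 0.84 × 94 = 78.96 now. The author offers 78.96 and keeps 120 − 78.96 = 41.04.
Round 2 (the publisher proposes): the author can get 41.04 next round, worth 0.84 × 41.04 = 34.4736 now; the publisher offers that and keeps 85.5264.
Round 1 (the author proposes): the publisher can get 85.5264 next round, worth 0.84 × 85.5264 = 71.842176 now, so the author offers 71.842176, keeping 48.157824.

71.84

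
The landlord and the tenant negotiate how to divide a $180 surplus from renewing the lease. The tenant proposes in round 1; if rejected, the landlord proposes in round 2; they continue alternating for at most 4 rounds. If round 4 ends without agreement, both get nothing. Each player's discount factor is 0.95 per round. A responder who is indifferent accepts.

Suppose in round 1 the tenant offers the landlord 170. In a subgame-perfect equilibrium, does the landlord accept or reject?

Accept

Round 4 (the landlord proposes): rejection yields 0 for the tenant; the landlord offers 0 and keeps 180.
Round 3 (the tenant proposes): the landlord can get 180 next round, worth 0.95 × 180 = 171 now. The tenant offers 171 and keeps 180 − 171 = 9.
Round 2 (the landlord proposes): the tenant can get 9 next round, worth 0.95 × 9 = 8.55 now, so the landlord offers 8.55, keeping 171.45.
So by rejecting in round 1, the landlord gets 171.45 next round, worth 0.95 × 171.45 = 162.8775 now.
Offer 170 ≥ 162.8775, so the landlord accepts.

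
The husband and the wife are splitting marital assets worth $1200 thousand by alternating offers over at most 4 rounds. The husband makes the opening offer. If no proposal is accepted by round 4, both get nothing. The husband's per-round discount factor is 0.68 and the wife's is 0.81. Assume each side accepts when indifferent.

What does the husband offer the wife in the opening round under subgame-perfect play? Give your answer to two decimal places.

Round 4 (the wife proposes): rejection yields 0 for the husband; the wife offers 0 and keeps 1200.
Round 3 (the husband proposes): the wife can get 1200 next round, worth 0.81 × 1200 = 972 now. The husband offers 972 and keeps 1200 − 972 = 228.
Round 2 (the wife proposes): the husband can get 228 next round, worth 0.68 × 228 = 155.04 now, so the wife offers 155.04, keeping 1044.96.
Round 1 (the husband proposes): the wife can get 1044.96 next round, worth 0.81 × 1044.96 = 846.4176 now. The husband offers 846.4176 and keeps 1200 − 846.4176 = 353.5824.

846.42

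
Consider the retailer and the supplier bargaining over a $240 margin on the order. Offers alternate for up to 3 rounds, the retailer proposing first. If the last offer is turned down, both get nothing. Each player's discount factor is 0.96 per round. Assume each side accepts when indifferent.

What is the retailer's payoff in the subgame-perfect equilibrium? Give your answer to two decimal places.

Work backward from the last round.
Round 3 (the retailer proposes): rejection yields 0 for the supplier; the retailer offers 0 and keeps 240.
Round 2 (the supplier proposes): the retailer can get 240 next round, worth 0.96 × 240 = 230.4 now; the supplier offers that and keeps 9.6.
Round 1 (the retailer proposes): the supplier can get 9.6 next round, worth 0.96 × 9.6 = 9.216 now. The retailer offers 9.216 and keeps 240 − 9.216 = 230.784.

230.78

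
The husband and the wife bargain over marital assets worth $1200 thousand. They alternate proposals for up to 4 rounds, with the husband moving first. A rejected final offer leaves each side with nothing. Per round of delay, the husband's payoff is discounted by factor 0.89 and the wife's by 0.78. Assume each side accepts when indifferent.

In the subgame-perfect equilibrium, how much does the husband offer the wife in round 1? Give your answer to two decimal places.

752.73

Round 4 (the wife proposes): the husband will accept anything ≥ 0, so the wife offers 0 and keeps 1200.
Round 3 (the husband proposes): the wife can get 1200 next round, worth 0.78 × 1200 = 936 now; the husband offers that and keeps 264.
Round 2 (the wife proposes): the husband can get 264 next round, worth 0.89 × 264 = 234.96 now; the wife offers that and keeps 965.04.
Round 1 (the husband proposes): the wife can get 965.04 next round, worth 0.78 × 965.04 = 752.7312 now; the husband offers that and keeps 447.2688.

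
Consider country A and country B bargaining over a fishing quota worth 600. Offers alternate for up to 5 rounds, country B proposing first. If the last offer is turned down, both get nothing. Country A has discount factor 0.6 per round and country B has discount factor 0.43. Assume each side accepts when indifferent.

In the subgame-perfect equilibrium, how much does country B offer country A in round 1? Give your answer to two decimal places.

258.14

Round 5 (country B proposes): country A will accept anything ≥ 0, so country B offers 0 and keeps 600.
Round 4 (country A proposes): country B can get 600 next round, worth 0.43 × 600 = 258 now; country A offers that and keeps 342.
Round 3 (country B proposes): country A can get 342 next round, worth 0.6 × 342 = 205.2 now, so country B offers 205.2, keeping 394.8.
Round 2 (country A proposes): country B can get 394.8 next round, worth 0.43 × 394.8 = 169.764 now. Country A offers 169.764 and keeps 600 − 169.764 = 430.236.
Round 1 (country B proposes): country A can get 430.236 next round, worth 0.6 × 430.236 = 258.1416 now; country B offers that and keeps 341.8584.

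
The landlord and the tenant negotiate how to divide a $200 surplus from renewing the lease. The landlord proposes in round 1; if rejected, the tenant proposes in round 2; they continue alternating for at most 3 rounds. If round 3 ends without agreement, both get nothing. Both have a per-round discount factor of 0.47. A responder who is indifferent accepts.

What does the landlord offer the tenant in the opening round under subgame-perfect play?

Round 3 (the landlord proposes): rejection yields 0 for the tenant; the landlord offers 0 and keeps 200.
Round 2 (the tenant proposes): the landlord can get 200 next round, worth 0.47 × 200 = 94 now; the tenant offers that and keeps 106.
Round 1 (the landlord proposes): the tenant can get 106 next round, worth 0.47 × 106 = 49.82 now; the landlord offers that and keeps 150.18.

49.82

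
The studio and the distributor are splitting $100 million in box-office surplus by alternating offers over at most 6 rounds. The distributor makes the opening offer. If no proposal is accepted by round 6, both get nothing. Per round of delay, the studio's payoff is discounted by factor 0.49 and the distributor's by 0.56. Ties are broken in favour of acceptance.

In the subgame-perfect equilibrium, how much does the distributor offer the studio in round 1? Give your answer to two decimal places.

By backward induction:
Round 6 (the studio proposes): rejection yields 0 for the distributor; the studio offers 0 and keeps 100.
Round 5 (the distributor proposes): the studio can get 100 next round, worth 0.49 × 100 = 49 now; the distributor offers that and keeps 51.
Round 4 (the studio proposes): the distributor can get 51 next round, worth 0.56 × 51 = 28.56 now. The studio offers 28.56 and keeps 100 − 28.56 = 71.44.
Round 3 (the distributor proposes): the studio can get 71.44 next round, worth 0.49 × 71.44 = 35.0056 now, so the distributor offers 35.0056, keeping 64.9944.
Round 2 (the studio proposes): the distributor can get 64.9944 next round, worth 0.56 × 64.9944 = 36.396864 now, so the studio offers 36.396864, keeping 63.603136.
Round 1 (the distributor proposes): the studio can get 63.603136 next round, worth 0.49 × 63.603136 = 31.16553664 now; the distributor offers that and keeps 68.83446336.

31.17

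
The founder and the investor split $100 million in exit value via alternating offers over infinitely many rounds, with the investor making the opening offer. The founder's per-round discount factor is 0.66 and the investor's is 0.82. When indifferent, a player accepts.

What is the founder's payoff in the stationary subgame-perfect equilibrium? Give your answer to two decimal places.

Let x be the investor's share when the investor proposes and y be the founder's share when the founder proposes.
The founder accepts iff offered ≥ 0.66·y, so x = 100 − 0.66y. Symmetrically y = 100 − 0.82x.
Substituting: x = 100 − 0.66(100 − 0.82x), giving x(1 − 0.82·0.66) = 100(1 − 0.66).
So x = 100 × 0.34 / 0.4588 ≈ 74.1064, and the founder receives 100 − x ≈ 25.8936.

25.89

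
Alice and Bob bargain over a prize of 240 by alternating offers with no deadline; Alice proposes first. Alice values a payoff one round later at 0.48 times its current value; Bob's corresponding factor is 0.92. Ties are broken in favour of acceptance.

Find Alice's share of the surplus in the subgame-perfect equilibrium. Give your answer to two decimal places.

Let x be Alice's share when Alice proposes and y be Bob's share when Bob proposes.
Bob accepts iff offered ≥ 0.92·y, so x = 240 − 0.92y. Symmetrically y = 240 − 0.48x.
Substituting: x = 240 − 0.92(240 − 0.48x), giving x(1 − 0.48·0.92) = 240(1 − 0.92).
So x = 240 × 0.08 / 0.5584 ≈ 34.3840, and Bob receives 240 − x ≈ 205.6160.

34.38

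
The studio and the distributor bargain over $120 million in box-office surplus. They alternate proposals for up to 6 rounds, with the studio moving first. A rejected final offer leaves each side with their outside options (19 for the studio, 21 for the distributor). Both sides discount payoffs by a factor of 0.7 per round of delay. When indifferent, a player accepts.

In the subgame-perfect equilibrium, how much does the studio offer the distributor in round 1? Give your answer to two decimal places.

Round 6 (the distributor proposes): the studio gets 19 if talks fail, so the distributor offers 19 and keeps 101.
Round 5 (the studio proposes): the distributor can get 101 next round, worth 0.7 × 101 = 70.7 now, so the studio offers 70.7, keeping 49.3.
Round 4 (the distributor proposes): the studio can get 49.3 next round, worth 0.7 × 49.3 = 34.51 now, so the distributor offers 34.51, keeping 85.49.
Round 3 (the studio proposes): the distributor can get 85.49 next round, worth 0.7 × 85.49 = 59.843 now; the studio offers that and keeps 60.157.
Round 2 (the distributor proposes): the studio can get 60.157 next round, worth 0.7 × 60.157 = 42.1099 now, so the distributor offers 42.1099, keeping 77.8901.
Round 1 (the studio proposes): the distributor can get 77.8901 next round, worth 0.7 × 77.8901 = 54.52307 now; the studio offers that and keeps 65.47693.

54.52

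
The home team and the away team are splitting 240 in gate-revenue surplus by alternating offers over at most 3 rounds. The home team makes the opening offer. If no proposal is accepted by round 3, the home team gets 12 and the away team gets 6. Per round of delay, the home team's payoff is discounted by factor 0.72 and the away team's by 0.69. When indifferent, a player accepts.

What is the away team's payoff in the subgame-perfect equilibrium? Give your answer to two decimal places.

49.35

Round 3 (the home team proposes): the away team gets 6 if talks fail, so the home team offers 6 and keeps 234.
Round 2 (the away team proposes): the home team can get 234 next round, worth 0.72 × 234 = 168.48 now; the away team offers that and keeps 71.52.
Round 1 (the home team proposes): the away team can get 71.52 next round, worth 0.69 × 71.52 = 49.3488 now. The home team offers 49.3488 and keeps 240 − 49.3488 = 190.6512.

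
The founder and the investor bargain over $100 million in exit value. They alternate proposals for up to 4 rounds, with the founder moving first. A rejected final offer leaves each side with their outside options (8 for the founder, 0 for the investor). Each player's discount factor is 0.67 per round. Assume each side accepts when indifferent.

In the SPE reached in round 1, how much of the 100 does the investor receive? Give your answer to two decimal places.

Solve by backward induction from round 4.
Round 4 (the investor proposes): the founder gets 8 if talks fail, so the investor offers 8 and keeps 92.
Round 3 (the founder proposes): the investor can get 92 next round, worth 0.67 × 92 = 61.64 now; the founder offers that and keeps 38.36.
Round 2 (the investor proposes): the founder can get 38.36 next round, worth 0.67 × 38.36 = 25.7012 now. The investor offers 25.7012 and keeps 100 − 25.7012 = 74.2988.
Round 1 (the founder proposes): the investor can get 74.2988 next round, worth 0.67 × 74.2988 = 49.780196 now. The founder offers 49.780196 and keeps 100 − 49.780196 = 50.219804.

49.78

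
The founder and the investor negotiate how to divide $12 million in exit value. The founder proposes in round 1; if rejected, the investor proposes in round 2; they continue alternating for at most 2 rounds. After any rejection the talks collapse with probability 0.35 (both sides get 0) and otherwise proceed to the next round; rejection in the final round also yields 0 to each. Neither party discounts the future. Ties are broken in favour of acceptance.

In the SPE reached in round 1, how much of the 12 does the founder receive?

4.2

Round 2 (the investor proposes): the founder will accept anything ≥ 0, so the investor offers 0 and keeps 12.
Round 1 (the founder proposes): rejecting gives the investor an expected 0.65 × 12 = 7.8, so the founder offers 7.8, keeping 4.2.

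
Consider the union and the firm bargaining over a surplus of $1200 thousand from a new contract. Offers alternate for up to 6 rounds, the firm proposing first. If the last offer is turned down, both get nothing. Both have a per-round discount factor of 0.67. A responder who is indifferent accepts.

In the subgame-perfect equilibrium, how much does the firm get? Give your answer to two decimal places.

653.56

Solve by backward induction from round 6.
Round 6 (the union proposes): the firm will accept anything ≥ 0, so the union offers 0 and keeps 1200.
Round 5 (the firm proposes): the union can get 1200 next round, worth 0.67 × 1200 = 804 now. The firm offers 804 and keeps 1200 − 804 = 396.
Round 4 (the union proposes): the firm can get 396 next round, worth 0.67 × 396 = 265.32 now, so the union offers 265.32, keeping 934.68.
Round 3 (the firm proposes): the union can get 934.68 next round, worth 0.67 × 934.68 = 626.2356 now. The firm offers 626.2356 and keeps 1200 − 626.2356 = 573.7644.
Round 2 (the union proposes): the firm can get 573.7644 next round, worth 0.67 × 573.7644 = 384.422148 now, so the union offers 384.422148, keeping 815.577852.
Round 1 (the firm proposes): the union can get 815.577852 next round, worth 0.67 × 815.577852 = 546.43716084 now; the firm offers that and keeps 653.56283916.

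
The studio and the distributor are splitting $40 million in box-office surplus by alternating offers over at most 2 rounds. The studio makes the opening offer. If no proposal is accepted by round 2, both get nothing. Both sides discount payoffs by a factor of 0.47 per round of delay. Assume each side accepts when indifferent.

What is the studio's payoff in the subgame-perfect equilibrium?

21.2

Round 2 (the distributor proposes): the studio will accept anything ≥ 0, so the distributor offers 0 and keeps 40.
Round 1 (the studio proposes): the distributor can get 40 next round, worth 0.47 × 40 = 18.8 now, so the studio offers 18.8, keeping 21.2.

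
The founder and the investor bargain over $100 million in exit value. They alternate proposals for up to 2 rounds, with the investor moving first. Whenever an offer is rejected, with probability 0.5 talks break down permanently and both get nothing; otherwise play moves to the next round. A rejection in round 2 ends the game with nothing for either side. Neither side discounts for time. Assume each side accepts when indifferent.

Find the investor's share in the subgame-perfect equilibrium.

50

Round 2 (the founder proposes): the investor will accept anything ≥ 0, so the founder offers 0 and keeps 100.
Round 1 (the investor proposes): rejecting gives the founder an expected 0.5 × 100 = 50, so the investor offers 50, keeping 50.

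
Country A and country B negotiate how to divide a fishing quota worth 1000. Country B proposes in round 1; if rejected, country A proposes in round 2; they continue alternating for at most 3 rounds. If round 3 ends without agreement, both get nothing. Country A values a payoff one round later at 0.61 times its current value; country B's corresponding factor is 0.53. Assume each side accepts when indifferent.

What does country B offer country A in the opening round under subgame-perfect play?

Round 3 (country B proposes): country A will accept anything ≥ 0, so country B offers 0 and keeps 1000.
Round 2 (country A proposes): country B can get 1000 next round, worth 0.53 × 1000 = 530 now; country A offers that and keeps 470.
Round 1 (country B proposes): country A can get 470 next round, worth 0.61 × 470 = 286.7 now. Country B offers 286.7 and keeps 1000 − 286.7 = 713.3.

286.7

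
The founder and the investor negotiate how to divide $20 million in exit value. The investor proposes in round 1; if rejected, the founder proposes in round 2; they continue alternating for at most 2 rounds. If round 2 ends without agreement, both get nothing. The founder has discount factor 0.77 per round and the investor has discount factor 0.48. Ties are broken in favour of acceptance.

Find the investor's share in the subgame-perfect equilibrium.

4.6

Round 2 (the founder proposes): the investor will accept anything ≥ 0, so the founder offers 0 and keeps 20.
Round 1 (the investor proposes): the founder can get 20 next round, worth 0.77 × 20 = 15.4 now. The investor offers 15.4 and keeps 20 − 15.4 = 4.6.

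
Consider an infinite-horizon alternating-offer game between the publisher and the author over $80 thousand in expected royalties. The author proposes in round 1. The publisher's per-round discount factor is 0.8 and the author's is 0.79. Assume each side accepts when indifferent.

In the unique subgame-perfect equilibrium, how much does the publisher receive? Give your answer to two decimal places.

Let x be the author's share when the author proposes and y be the publisher's share when the publisher proposes.
The publisher accepts iff offered ≥ 0.8·y, so x = 80 − 0.8y. Symmetrically y = 80 − 0.79x.
Substituting: x = 80 − 0.8(80 − 0.79x), giving x(1 − 0.79·0.8) = 80(1 − 0.8).
So x = 80 × 0.2 / 0.368 ≈ 43.4783, and the publisher receives 80 − x ≈ 36.5217.

36.52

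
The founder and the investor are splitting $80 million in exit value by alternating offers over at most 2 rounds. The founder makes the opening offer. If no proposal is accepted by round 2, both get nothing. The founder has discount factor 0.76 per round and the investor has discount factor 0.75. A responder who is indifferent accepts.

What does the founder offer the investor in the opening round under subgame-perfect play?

60

Round 2 (the investor proposes): the founder will accept anything ≥ 0, so the investor offers 0 and keeps 80.
Round 1 (the founder proposes): the investor can get 80 next round, worth 0.75 × 80 = 60 now, so the founder offers 60, keeping 20.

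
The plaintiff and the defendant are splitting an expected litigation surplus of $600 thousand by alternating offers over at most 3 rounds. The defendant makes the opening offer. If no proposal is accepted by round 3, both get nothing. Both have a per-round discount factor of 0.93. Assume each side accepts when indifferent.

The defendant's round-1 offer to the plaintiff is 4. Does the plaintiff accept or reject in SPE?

Round 3 (the defendant proposes): rejection yields 0 for the plaintiff; the defendant offers 0 and keeps 600.
Round 2 (the plaintiff proposes): the defendant can get 600 next round, worth 0.93 × 600 = 558 now. The plaintiff offers 558 and keeps 600 − 558 = 42.
So by rejecting in round 1, the plaintiff gets 42 next round, worth 0.93 × 42 = 39.06 now.
Offer 4 < 39.06, so the plaintiff rejects.

Reject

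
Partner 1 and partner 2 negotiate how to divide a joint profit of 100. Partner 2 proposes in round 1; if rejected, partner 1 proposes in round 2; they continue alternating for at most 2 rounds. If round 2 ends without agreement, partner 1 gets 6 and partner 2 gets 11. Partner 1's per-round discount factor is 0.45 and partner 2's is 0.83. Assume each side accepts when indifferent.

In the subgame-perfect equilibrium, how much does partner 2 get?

59.95

Round 2 (partner 1 proposes): partner 2 gets 11 if talks fail, so partner 1 offers 11 and keeps 89.
Round 1 (partner 2 proposes): partner 1 can get 89 next round, worth 0.45 × 89 = 40.05 now. Partner 2 offers 40.05 and keeps 100 − 40.05 = 59.95.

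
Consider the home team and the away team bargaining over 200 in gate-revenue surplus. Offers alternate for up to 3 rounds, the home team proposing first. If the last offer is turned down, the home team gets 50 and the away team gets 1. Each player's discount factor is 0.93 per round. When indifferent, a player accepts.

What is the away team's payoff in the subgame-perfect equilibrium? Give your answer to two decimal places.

Round 3 (the home team proposes): the away team gets 1 if talks fail, so the home team offers 1 and keeps 199.
Round 2 (the away team proposes): the home team can get 199 next round, worth 0.93 × 199 = 185.07 now. The away team offers 185.07 and keeps 200 − 185.07 = 14.93.
Round 1 (the home team proposes): the away team can get 14.93 next round, worth 0.93 × 14.93 = 13.8849 now; the home team offers that and keeps 186.1151.

13.88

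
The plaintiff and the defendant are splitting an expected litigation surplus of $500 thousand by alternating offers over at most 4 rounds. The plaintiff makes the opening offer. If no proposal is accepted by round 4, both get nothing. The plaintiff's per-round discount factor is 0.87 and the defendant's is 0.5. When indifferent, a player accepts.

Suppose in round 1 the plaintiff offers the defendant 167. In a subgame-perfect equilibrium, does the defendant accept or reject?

Work out the defendant's continuation value if the offer is rejected.
Round 4 (the defendant proposes): rejection yields 0 for the plaintiff; the defendant offers 0 and keeps 500.
Round 3 (the plaintiff proposes): the defendant can get 500 next round, worth 0.5 × 500 = 250 now, so the plaintiff offers 250, keeping 250.
Round 2 (the defendant proposes): the plaintiff can get 250 next round, worth 0.87 × 250 = 217.5 now; the defendant offers that and keeps 282.5.
So by rejecting in round 1, the defendant gets 282.5 next round, worth 0.5 × 282.5 = 141.25 now.
Offer 167 ≥ 141.25, so the defendant accepts.

Accept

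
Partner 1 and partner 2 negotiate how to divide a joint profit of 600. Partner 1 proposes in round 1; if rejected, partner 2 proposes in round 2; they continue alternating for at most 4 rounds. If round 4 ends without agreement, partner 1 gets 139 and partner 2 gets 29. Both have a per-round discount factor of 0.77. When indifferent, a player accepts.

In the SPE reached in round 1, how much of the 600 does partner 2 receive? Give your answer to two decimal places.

316.72

Round 4 (partner 2 proposes): partner 1 gets 139 if talks fail, so partner 2 offers 139 and keeps 461.
Round 3 (partner 1 proposes): partner 2 can get 461 next round, worth 0.77 × 461 = 354.97 now, so partner 1 offers 354.97, keeping 245.03.
Round 2 (partner 2 proposes): partner 1 can get 245.03 next round, worth 0.77 × 245.03 = 188.6731 now. Partner 2 offers 188.6731 and keeps 600 − 188.6731 = 411.3269.
Round 1 (partner 1 proposes): partner 2 can get 411.3269 next round, worth 0.77 × 411.3269 = 316.721713 now; partner 1 offers that and keeps 283.278287.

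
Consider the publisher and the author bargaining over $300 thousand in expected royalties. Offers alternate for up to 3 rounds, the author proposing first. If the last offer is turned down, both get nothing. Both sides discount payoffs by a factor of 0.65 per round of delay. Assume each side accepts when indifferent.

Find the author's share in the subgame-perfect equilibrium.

Round 3 (the author proposes): the publisher will accept anything ≥ 0, so the author offers 0 and keeps 300.
Round 2 (the publisher proposes): the author can get 300 next round, worth 0.65 × 300 = 195 now, so the publisher offers 195, keeping 105.
Round 1 (the author proposes): the publisher can get 105 next round, worth 0.65 × 105 = 68.25 now. The author offers 68.25 and keeps 300 − 68.25 = 231.75.

231.75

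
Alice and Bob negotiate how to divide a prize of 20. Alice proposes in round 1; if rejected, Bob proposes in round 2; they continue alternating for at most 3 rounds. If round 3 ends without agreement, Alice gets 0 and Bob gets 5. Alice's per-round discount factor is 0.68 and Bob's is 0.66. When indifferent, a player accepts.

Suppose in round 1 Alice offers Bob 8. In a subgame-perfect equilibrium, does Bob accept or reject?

Round 3 (Alice proposes): Bob gets 5 if talks fail, so Alice offers 5 and keeps 15.
Round 2 (Bob proposes): Alice can get 15 next round, worth 0.68 × 15 = 10.2 now. Bob offers 10.2 and keeps 20 − 10.2 = 9.8.
So by rejecting in round 1, Bob gets 9.8 next round, worth 0.66 × 9.8 = 6.468 now.
Offer 8 ≥ 6.468, so Bob accepts.

Accept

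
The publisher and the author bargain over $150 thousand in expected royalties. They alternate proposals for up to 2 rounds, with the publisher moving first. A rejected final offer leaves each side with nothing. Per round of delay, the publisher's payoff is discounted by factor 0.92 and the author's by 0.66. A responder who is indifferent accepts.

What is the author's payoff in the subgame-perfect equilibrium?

99

Round 2 (the author proposes): the publisher will accept anything ≥ 0, so the author offers 0 and keeps 150.
Round 1 (the publisher proposes): the author can get 150 next round, worth 0.66 × 150 = 99 now, so the publisher offers 99, keeping 51.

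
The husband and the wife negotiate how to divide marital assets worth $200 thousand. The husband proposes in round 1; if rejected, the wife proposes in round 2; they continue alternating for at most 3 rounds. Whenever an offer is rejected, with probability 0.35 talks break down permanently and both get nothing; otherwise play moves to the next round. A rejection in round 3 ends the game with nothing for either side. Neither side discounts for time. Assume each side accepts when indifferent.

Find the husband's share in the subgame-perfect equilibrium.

154.5

Round 3 (the husband proposes): the wife will accept anything ≥ 0, so the husband offers 0 and keeps 200.
Round 2 (the wife proposes): rejecting gives the husband an expected 0.65 × 200 = 130; the wife offers that and keeps 70.
Round 1 (the husband proposes): rejecting gives the wife an expected 0.65 × 70 = 45.5; the husband offers that and keeps 154.5.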